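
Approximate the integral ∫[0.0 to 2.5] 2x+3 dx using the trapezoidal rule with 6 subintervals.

f(x) = 2x+3
a = 0.0, b = 2.5, n = 6
h = (b - a)/n = 0.416667

Trapezoidal rule: (h/2)[f(x₀) + 2f(x₁) + 2f(x₂) + ... + f(xₙ)]

x_0 = 0.0000, f(x_0) = 3.000000, coefficient = 1
x_1 = 0.4167, f(x_1) = 3.833333, coefficient = 2
x_2 = 0.8333, f(x_2) = 4.666667, coefficient = 2
x_3 = 1.2500, f(x_3) = 5.500000, coefficient = 2
x_4 = 1.6667, f(x_4) = 6.333333, coefficient = 2
x_5 = 2.0833, f(x_5) = 7.166667, coefficient = 2
x_6 = 2.5000, f(x_6) = 8.000000, coefficient = 1

I ≈ (0.416667/2) × 66.000000 = 13.750000
Exact value: 13.750000
Error: 0.000000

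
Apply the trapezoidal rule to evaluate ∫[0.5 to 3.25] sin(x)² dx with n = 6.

f(x) = sin(x)²
a = 0.5, b = 3.25, n = 6
h = (b - a)/n = 0.458333

Trapezoidal rule: (h/2)[f(x₀) + 2f(x₁) + 2f(x₂) + ... + f(xₙ)]

x_0 = 0.5000, f(x_0) = 0.229849, coefficient = 1
x_1 = 0.9583, f(x_1) = 0.669508, coefficient = 2
x_2 = 1.4167, f(x_2) = 0.976432, coefficient = 2
x_3 = 1.8750, f(x_3) = 0.910280, coefficient = 2
x_4 = 2.3333, f(x_4) = 0.522853, coefficient = 2
x_5 = 2.7917, f(x_5) = 0.117531, coefficient = 2
x_6 = 3.2500, f(x_6) = 0.011706, coefficient = 1

I ≈ (0.458333/2) × 6.634762 = 1.520466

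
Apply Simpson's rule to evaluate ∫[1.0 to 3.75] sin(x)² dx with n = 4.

f(x) = sin(x)²
a = 1.0, b = 3.75, n = 4
h = (b - a)/n = 0.687500

Simpson's rule: (h/3)[f(x₀) + 4f(x₁) + 2f(x₂) + ... + f(xₙ)]

x_0 = 1.0000, f(x_0) = 0.708073, coefficient = 1
x_1 = 1.6875, f(x_1) = 0.986442, coefficient = 4
x_2 = 2.3750, f(x_2) = 0.481199, coefficient = 2
x_3 = 3.0625, f(x_3) = 0.006243, coefficient = 4
x_4 = 3.7500, f(x_4) = 0.326682, coefficient = 1

I ≈ (0.687500/3) × 5.967892 = 1.367642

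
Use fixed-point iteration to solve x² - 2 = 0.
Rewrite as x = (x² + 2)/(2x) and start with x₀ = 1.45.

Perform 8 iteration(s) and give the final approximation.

Equation: x² - 2 = 0
Fixed-point form: x = (x² + 2)/(2x)
x₀ = 1.45

x_1 = g(1.450000) = 1.414655
x_2 = g(1.414655) = 1.414214
x_3 = g(1.414214) = 1.414214
x_4 = g(1.414214) = 1.414214
x_5 = g(1.414214) = 1.414214
x_6 = g(1.414214) = 1.414214
x_7 = g(1.414214) = 1.414214
x_8 = g(1.414214) = 1.414214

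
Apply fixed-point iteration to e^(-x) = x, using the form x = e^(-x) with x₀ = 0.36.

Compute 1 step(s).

Equation: e^(-x) = x
Fixed-point form: x = e^(-x)
x₀ = 0.36

x_1 = g(0.360000) = 0.697676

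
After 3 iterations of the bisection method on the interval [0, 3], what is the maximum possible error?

Bisection error bound: |error| ≤ (b-a)/2^n
|error| ≤ (3 - 0)/2^3 = 3/2^3
|error| ≤ 0.3750000000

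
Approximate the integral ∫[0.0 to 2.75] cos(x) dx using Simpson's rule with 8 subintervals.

f(x) = cos(x)
a = 0.0, b = 2.75, n = 8
h = (b - a)/n = 0.343750

Simpson's rule: (h/3)[f(x₀) + 4f(x₁) + 2f(x₂) + ... + f(xₙ)]

x_0 = 0.0000, f(x_0) = 1.000000, coefficient = 1
x_1 = 0.3438, f(x_1) = 0.941497, coefficient = 4
x_2 = 0.6875, f(x_2) = 0.772835, coefficient = 2
x_3 = 1.0312, f(x_3) = 0.513747, coefficient = 4
x_4 = 1.3750, f(x_4) = 0.194548, coefficient = 2
x_5 = 1.7188, f(x_5) = -0.147414, coefficient = 4
x_6 = 2.0625, f(x_6) = -0.472128, coefficient = 2
x_7 = 2.4062, f(x_7) = -0.741601, coefficient = 4
x_8 = 2.7500, f(x_8) = -0.924302, coefficient = 1

I ≈ (0.343750/3) × 3.331122 = 0.381691
Exact value: 0.381661
Error: 0.000030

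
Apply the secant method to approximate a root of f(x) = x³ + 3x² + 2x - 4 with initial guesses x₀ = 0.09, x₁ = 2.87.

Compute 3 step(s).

f(x) = x³ + 3x² + 2x - 4
x₀ = 0.09, x₁ = 2.87

Secant formula: x_{n+1} = x_n - f(x_n)(x_n - x_{n-1})/(f(x_n) - f(x_{n-1}))

Iteration 1:
  f(0.090000) = -3.794971
  f(2.870000) = 50.090603
  x_2 = 2.870000 - 50.090603×(2.870000 - 0.090000)/(50.090603 - (-3.794971))
       = 0.285786
Iteration 2:
  f(2.870000) = 50.090603
  f(0.285786) = -3.160067
  x_3 = 0.285786 - (-3.160067)×(0.285786 - 2.870000)/(-3.160067 - 50.090603)
       = 0.439141
Iteration 3:
  f(0.285786) = -3.160067
  f(0.439141) = -2.458496
  x_4 = 0.439141 - (-2.458496)×(0.439141 - 0.285786)/(-2.458496 - (-3.160067))
       = 0.976541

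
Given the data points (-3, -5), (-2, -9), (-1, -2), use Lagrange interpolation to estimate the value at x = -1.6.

Lagrange interpolation formula:
P(x) = Σ yᵢ × Lᵢ(x)
where Lᵢ(x) = Π_{j≠i} (x - xⱼ)/(xᵢ - xⱼ)

L_0(-1.6) = (-1.6 - (-2))/(-3 - (-2)) × (-1.6 - (-1))/(-3 - (-1)) = -0.120000
L_1(-1.6) = (-1.6 - (-3))/(-2 - (-3)) × (-1.6 - (-1))/(-2 - (-1)) = 0.840000
L_2(-1.6) = (-1.6 - (-3))/(-1 - (-3)) × (-1.6 - (-2))/(-1 - (-2)) = 0.280000

P(-1.6) = (-5)×L_0(-1.6) + (-9)×L_1(-1.6) + (-2)×L_2(-1.6)
P(-1.6) = -7.520000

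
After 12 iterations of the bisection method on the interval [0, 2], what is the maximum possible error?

Bisection error bound: |error| ≤ (b-a)/2^n
|error| ≤ (2 - 0)/2^12 = 2/2^12
|error| ≤ 0.0004882812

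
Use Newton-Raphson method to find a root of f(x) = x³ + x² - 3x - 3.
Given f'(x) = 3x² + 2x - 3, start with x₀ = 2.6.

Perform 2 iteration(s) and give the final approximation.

f(x) = x³ + x² - 3x - 3
f'(x) = 3x² + 2x - 3
x₀ = 2.6

Newton-Raphson formula: x_{n+1} = x_n - f(x_n)/f'(x_n)

Iteration 1:
  f(2.600000) = 13.536000
  f'(2.600000) = 22.480000
  x_1 = 2.600000 - 13.536000/22.480000 = 1.997865
Iteration 2:
  f(1.997865) = 2.972274
  f'(1.997865) = 12.970120
  x_2 = 1.997865 - 2.972274/12.970120 = 1.768702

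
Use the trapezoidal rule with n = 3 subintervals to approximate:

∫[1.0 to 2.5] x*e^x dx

f(x) = x*e^x
a = 1.0, b = 2.5, n = 3
h = (b - a)/n = 0.500000

Trapezoidal rule: (h/2)[f(x₀) + 2f(x₁) + 2f(x₂) + ... + f(xₙ)]

x_0 = 1.0000, f(x_0) = 2.718282, coefficient = 1
x_1 = 1.5000, f(x_1) = 6.722534, coefficient = 2
x_2 = 2.0000, f(x_2) = 14.778112, coefficient = 2
x_3 = 2.5000, f(x_3) = 30.456235, coefficient = 1

I ≈ (0.500000/2) × 76.175808 = 19.043952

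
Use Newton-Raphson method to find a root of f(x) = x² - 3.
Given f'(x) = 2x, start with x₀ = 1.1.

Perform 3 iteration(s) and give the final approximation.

f(x) = x² - 3
f'(x) = 2x
x₀ = 1.1

Newton-Raphson formula: x_{n+1} = x_n - f(x_n)/f'(x_n)

Iteration 1:
  f(1.100000) = -1.790000
  f'(1.100000) = 2.200000
  x_1 = 1.100000 - (-1.790000)/2.200000 = 1.913636
Iteration 2:
  f(1.913636) = 0.662004
  f'(1.913636) = 3.827273
  x_2 = 1.913636 - 0.662004/3.827273 = 1.740666
Iteration 3:
  f(1.740666) = 0.029919
  f'(1.740666) = 3.481332
  x_3 = 1.740666 - 0.029919/3.481332 = 1.732072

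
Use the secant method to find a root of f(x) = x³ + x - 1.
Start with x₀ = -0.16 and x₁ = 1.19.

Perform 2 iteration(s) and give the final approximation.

f(x) = x³ + x - 1
x₀ = -0.16, x₁ = 1.19

Secant formula: x_{n+1} = x_n - f(x_n)(x_n - x_{n-1})/(f(x_n) - f(x_{n-1}))

Iteration 1:
  f(-0.160000) = -1.164096
  f(1.190000) = 1.875159
  x_2 = 1.190000 - 1.875159×(1.190000 - (-0.160000))/(1.875159 - (-1.164096))
       = 0.357077
Iteration 2:
  f(1.190000) = 1.875159
  f(0.357077) = -0.597394
  x_3 = 0.357077 - (-0.597394)×(0.357077 - 1.190000)/(-0.597394 - 1.875159)
       = 0.558320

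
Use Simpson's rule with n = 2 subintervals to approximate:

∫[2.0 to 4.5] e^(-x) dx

f(x) = e^(-x)
a = 2.0, b = 4.5, n = 2
h = (b - a)/n = 1.250000

Simpson's rule: (h/3)[f(x₀) + 4f(x₁) + 2f(x₂) + ... + f(xₙ)]

x_0 = 2.0000, f(x_0) = 0.135335, coefficient = 1
x_1 = 3.2500, f(x_1) = 0.038774, coefficient = 4
x_2 = 4.5000, f(x_2) = 0.011109, coefficient = 1

I ≈ (1.250000/3) × 0.301541 = 0.125642
Exact value: 0.124226
Error: 0.001416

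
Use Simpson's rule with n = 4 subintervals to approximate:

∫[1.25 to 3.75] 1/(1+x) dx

f(x) = 1/(1+x)
a = 1.25, b = 3.75, n = 4
h = (b - a)/n = 0.625000

Simpson's rule: (h/3)[f(x₀) + 4f(x₁) + 2f(x₂) + ... + f(xₙ)]

x_0 = 1.2500, f(x_0) = 0.444444, coefficient = 1
x_1 = 1.8750, f(x_1) = 0.347826, coefficient = 4
x_2 = 2.5000, f(x_2) = 0.285714, coefficient = 2
x_3 = 3.1250, f(x_3) = 0.242424, coefficient = 4
x_4 = 3.7500, f(x_4) = 0.210526, coefficient = 1

I ≈ (0.625000/3) × 3.587401 = 0.747375
Exact value: 0.747214
Error: 0.000161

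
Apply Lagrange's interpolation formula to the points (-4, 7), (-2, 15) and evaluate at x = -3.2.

Lagrange interpolation formula:
P(x) = Σ yᵢ × Lᵢ(x)
where Lᵢ(x) = Π_{j≠i} (x - xⱼ)/(xᵢ - xⱼ)

L_0(-3.2) = (-3.2 - (-2))/(-4 - (-2)) = 0.600000
L_1(-3.2) = (-3.2 - (-4))/(-2 - (-4)) = 0.400000

P(-3.2) = 7×L_0(-3.2) + 15×L_1(-3.2)
P(-3.2) = 10.200000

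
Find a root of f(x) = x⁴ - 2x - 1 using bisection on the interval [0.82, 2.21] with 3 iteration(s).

f(x) = x⁴ - 2x - 1
Initial interval: [0.82, 2.21]

Iteration 1:
  c_1 = (0.820000 + 2.210000)/2 = 1.515000
  f(c_1) = f(1.515000) = 1.238058
  f(a) × f(c) < 0, new interval: [0.820000, 1.515000]
Iteration 2:
  c_2 = (0.820000 + 1.515000)/2 = 1.167500
  f(c_2) = f(1.167500) = -1.477078
  f(a) × f(c) ≥ 0, new interval: [1.167500, 1.515000]
Iteration 3:
  c_3 = (1.167500 + 1.515000)/2 = 1.341250
  f(c_3) = f(1.341250) = -0.446273
  f(a) × f(c) ≥ 0, new interval: [1.341250, 1.515000]

After 3 iteration(s), the approximation is c_3 = 1.341250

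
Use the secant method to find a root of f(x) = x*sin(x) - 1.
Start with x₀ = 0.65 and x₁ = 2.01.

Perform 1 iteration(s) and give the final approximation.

f(x) = x*sin(x) - 1
x₀ = 0.65, x₁ = 2.01

Secant formula: x_{n+1} = x_n - f(x_n)(x_n - x_{n-1})/(f(x_n) - f(x_{n-1}))

Iteration 1:
  f(0.650000) = -0.606629
  f(2.010000) = 0.819232
  x_2 = 2.010000 - 0.819232×(2.010000 - 0.650000)/(0.819232 - (-0.606629))
       = 1.228608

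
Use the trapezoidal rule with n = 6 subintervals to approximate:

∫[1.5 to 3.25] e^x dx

f(x) = e^x
a = 1.5, b = 3.25, n = 6
h = (b - a)/n = 0.291667

Trapezoidal rule: (h/2)[f(x₀) + 2f(x₁) + 2f(x₂) + ... + f(xₙ)]

x_0 = 1.5000, f(x_0) = 4.481689, coefficient = 1
x_1 = 1.7917, f(x_1) = 5.999443, coefficient = 2
x_2 = 2.0833, f(x_2) = 8.031195, coefficient = 2
x_3 = 2.3750, f(x_3) = 10.751013, coefficient = 2
x_4 = 2.6667, f(x_4) = 14.391916, coefficient = 2
x_5 = 2.9583, f(x_5) = 19.265835, coefficient = 2
x_6 = 3.2500, f(x_6) = 25.790340, coefficient = 1

I ≈ (0.291667/2) × 147.150834 = 21.459497
Exact value: 21.308651
Error: 0.150846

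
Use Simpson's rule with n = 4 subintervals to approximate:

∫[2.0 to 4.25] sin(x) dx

f(x) = sin(x)
a = 2.0, b = 4.25, n = 4
h = (b - a)/n = 0.562500

Simpson's rule: (h/3)[f(x₀) + 4f(x₁) + 2f(x₂) + ... + f(xₙ)]

x_0 = 2.0000, f(x_0) = 0.909297, coefficient = 1
x_1 = 2.5625, f(x_1) = 0.547265, coefficient = 4
x_2 = 3.1250, f(x_2) = 0.016592, coefficient = 2
x_3 = 3.6875, f(x_3) = -0.519194, coefficient = 4
x_4 = 4.2500, f(x_4) = -0.894989, coefficient = 1

I ≈ (0.562500/3) × 0.159776 = 0.029958
Exact value: 0.029941
Error: 0.000017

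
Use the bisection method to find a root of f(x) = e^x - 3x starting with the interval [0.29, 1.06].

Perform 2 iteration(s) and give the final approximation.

f(x) = e^x - 3x
Initial interval: [0.29, 1.06]

Iteration 1:
  c_1 = (0.290000 + 1.060000)/2 = 0.675000
  f(c_1) = f(0.675000) = -0.060967
  f(a) × f(c) < 0, new interval: [0.290000, 0.675000]
Iteration 2:
  c_2 = (0.290000 + 0.675000)/2 = 0.482500
  f(c_2) = f(0.482500) = 0.172620
  f(a) × f(c) ≥ 0, new interval: [0.482500, 0.675000]

After 2 iteration(s), the approximation is c_2 = 0.482500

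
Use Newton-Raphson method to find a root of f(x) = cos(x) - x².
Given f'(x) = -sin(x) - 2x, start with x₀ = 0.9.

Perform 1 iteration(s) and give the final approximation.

f(x) = cos(x) - x²
f'(x) = -sin(x) - 2x
x₀ = 0.9

Newton-Raphson formula: x_{n+1} = x_n - f(x_n)/f'(x_n)

Iteration 1:
  f(0.900000) = -0.188390
  f'(0.900000) = -2.583327
  x_1 = 0.900000 - (-0.188390)/(-2.583327) = 0.827075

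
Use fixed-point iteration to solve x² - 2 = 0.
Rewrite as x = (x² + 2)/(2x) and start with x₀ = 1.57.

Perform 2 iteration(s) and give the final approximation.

Equation: x² - 2 = 0
Fixed-point form: x = (x² + 2)/(2x)
x₀ = 1.57

x_1 = g(1.570000) = 1.421943
x_2 = g(1.421943) = 1.414235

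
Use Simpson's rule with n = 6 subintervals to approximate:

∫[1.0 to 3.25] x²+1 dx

f(x) = x²+1
a = 1.0, b = 3.25, n = 6
h = (b - a)/n = 0.375000

Simpson's rule: (h/3)[f(x₀) + 4f(x₁) + 2f(x₂) + ... + f(xₙ)]

x_0 = 1.0000, f(x_0) = 2.000000, coefficient = 1
x_1 = 1.3750, f(x_1) = 2.890625, coefficient = 4
x_2 = 1.7500, f(x_2) = 4.062500, coefficient = 2
x_3 = 2.1250, f(x_3) = 5.515625, coefficient = 4
x_4 = 2.5000, f(x_4) = 7.250000, coefficient = 2
x_5 = 2.8750, f(x_5) = 9.265625, coefficient = 4
x_6 = 3.2500, f(x_6) = 11.562500, coefficient = 1

I ≈ (0.375000/3) × 106.875000 = 13.359375
Exact value: 13.359375
Error: 0.000000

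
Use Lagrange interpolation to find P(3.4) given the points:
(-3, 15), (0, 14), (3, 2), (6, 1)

Lagrange interpolation formula:
P(x) = Σ yᵢ × Lᵢ(x)
where Lᵢ(x) = Π_{j≠i} (x - xⱼ)/(xᵢ - xⱼ)

L_0(3.4) = (3.4 - 0)/(-3 - 0) × (3.4 - 3)/(-3 - 3) × (3.4 - 6)/(-3 - 6) = 0.021827
L_1(3.4) = (3.4 - (-3))/(0 - (-3)) × (3.4 - 3)/(0 - 3) × (3.4 - 6)/(0 - 6) = -0.123259
L_2(3.4) = (3.4 - (-3))/(3 - (-3)) × (3.4 - 0)/(3 - 0) × (3.4 - 6)/(3 - 6) = 1.047704
L_3(3.4) = (3.4 - (-3))/(6 - (-3)) × (3.4 - 0)/(6 - 0) × (3.4 - 3)/(6 - 3) = 0.053728

P(3.4) = 15×L_0(3.4) + 14×L_1(3.4) + 2×L_2(3.4) + 1×L_3(3.4)
P(3.4) = 0.750914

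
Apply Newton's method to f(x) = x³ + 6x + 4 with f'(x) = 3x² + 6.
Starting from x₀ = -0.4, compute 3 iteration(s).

f(x) = x³ + 6x + 4
f'(x) = 3x² + 6
x₀ = -0.4

Newton-Raphson formula: x_{n+1} = x_n - f(x_n)/f'(x_n)

Iteration 1:
  f(-0.400000) = 1.536000
  f'(-0.400000) = 6.480000
  x_1 = -0.400000 - 1.536000/6.480000 = -0.637037
Iteration 2:
  f(-0.637037) = -0.080742
  f'(-0.637037) = 7.217449
  x_2 = -0.637037 - (-0.080742)/7.217449 = -0.625850
Iteration 3:
  f(-0.625850) = -0.000238
  f'(-0.625850) = 7.175065
  x_3 = -0.625850 - (-0.000238)/7.175065 = -0.625817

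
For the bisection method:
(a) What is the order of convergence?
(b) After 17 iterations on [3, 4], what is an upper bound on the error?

(a) Bisection has linear (order 1) convergence; the error is halved each step.

(b) Error bound = (b-a)/2^n = (4 - 3)/2^{17}
    = 1/2^{17}

(a) 1 (linear); (b) error ≤ 7.63e-06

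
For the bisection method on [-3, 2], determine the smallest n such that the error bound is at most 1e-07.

We need (b-a)/2^n ≤ 1e-07
(2 - (-3))/2^n ≤ 1e-07
5/2^n ≤ 1e-07
2^n ≥ 50000000
n ≥ log₂(50000000) = 25.58
n ≥ 26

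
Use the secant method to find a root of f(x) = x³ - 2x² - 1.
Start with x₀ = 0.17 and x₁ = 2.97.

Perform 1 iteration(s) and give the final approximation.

f(x) = x³ - 2x² - 1
x₀ = 0.17, x₁ = 2.97

Secant formula: x_{n+1} = x_n - f(x_n)(x_n - x_{n-1})/(f(x_n) - f(x_{n-1}))

Iteration 1:
  f(0.170000) = -1.052887
  f(2.970000) = 7.556273
  x_2 = 2.970000 - 7.556273×(2.970000 - 0.170000)/(7.556273 - (-1.052887))
       = 0.512436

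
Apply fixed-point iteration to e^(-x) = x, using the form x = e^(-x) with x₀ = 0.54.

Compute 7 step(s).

Equation: e^(-x) = x
Fixed-point form: x = e^(-x)
x₀ = 0.54

x_1 = g(0.540000) = 0.582748
x_2 = g(0.582748) = 0.558362
x_3 = g(0.558362) = 0.572146
x_4 = g(0.572146) = 0.564313
x_5 = g(0.564313) = 0.568751
x_6 = g(0.568751) = 0.566232
x_7 = g(0.566232) = 0.567660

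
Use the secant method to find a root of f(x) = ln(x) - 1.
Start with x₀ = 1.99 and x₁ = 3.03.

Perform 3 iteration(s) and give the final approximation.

f(x) = ln(x) - 1
x₀ = 1.99, x₁ = 3.03

Secant formula: x_{n+1} = x_n - f(x_n)(x_n - x_{n-1})/(f(x_n) - f(x_{n-1}))

Iteration 1:
  f(1.990000) = -0.311865
  f(3.030000) = 0.108563
  x_2 = 3.030000 - 0.108563×(3.030000 - 1.990000)/(0.108563 - (-0.311865))
       = 2.761452
Iteration 2:
  f(3.030000) = 0.108563
  f(2.761452) = 0.015757
  x_3 = 2.761452 - 0.015757×(2.761452 - 3.030000)/(0.015757 - 0.108563)
       = 2.715858
Iteration 3:
  f(2.761452) = 0.015757
  f(2.715858) = -0.000892
  x_4 = 2.715858 - (-0.000892)×(2.715858 - 2.761452)/(-0.000892 - 0.015757)
       = 2.718301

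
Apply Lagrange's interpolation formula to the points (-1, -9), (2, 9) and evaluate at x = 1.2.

Lagrange interpolation formula:
P(x) = Σ yᵢ × Lᵢ(x)
where Lᵢ(x) = Π_{j≠i} (x - xⱼ)/(xᵢ - xⱼ)

L_0(1.2) = (1.2 - 2)/(-1 - 2) = 0.266667
L_1(1.2) = (1.2 - (-1))/(2 - (-1)) = 0.733333

P(1.2) = (-9)×L_0(1.2) + 9×L_1(1.2)
P(1.2) = 4.200000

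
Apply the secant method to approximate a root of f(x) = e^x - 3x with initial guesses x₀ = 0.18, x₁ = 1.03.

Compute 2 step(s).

f(x) = e^x - 3x
x₀ = 0.18, x₁ = 1.03

Secant formula: x_{n+1} = x_n - f(x_n)(x_n - x_{n-1})/(f(x_n) - f(x_{n-1}))

Iteration 1:
  f(0.180000) = 0.657217
  f(1.030000) = -0.288934
  x_2 = 1.030000 - (-0.288934)×(1.030000 - 0.180000)/(-0.288934 - 0.657217)
       = 0.770428
Iteration 2:
  f(1.030000) = -0.288934
  f(0.770428) = -0.150594
  x_3 = 0.770428 - (-0.150594)×(0.770428 - 1.030000)/(-0.150594 - (-0.288934))
       = 0.487866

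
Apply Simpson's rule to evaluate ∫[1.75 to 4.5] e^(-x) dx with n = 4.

f(x) = e^(-x)
a = 1.75, b = 4.5, n = 4
h = (b - a)/n = 0.687500

Simpson's rule: (h/3)[f(x₀) + 4f(x₁) + 2f(x₂) + ... + f(xₙ)]

x_0 = 1.7500, f(x_0) = 0.173774, coefficient = 1
x_1 = 2.4375, f(x_1) = 0.087379, coefficient = 4
x_2 = 3.1250, f(x_2) = 0.043937, coefficient = 2
x_3 = 3.8125, f(x_3) = 0.022093, coefficient = 4
x_4 = 4.5000, f(x_4) = 0.011109, coefficient = 1

I ≈ (0.687500/3) × 0.710644 = 0.162856
Exact value: 0.162665
Error: 0.000191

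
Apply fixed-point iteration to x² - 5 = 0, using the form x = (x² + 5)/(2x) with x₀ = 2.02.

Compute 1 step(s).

Equation: x² - 5 = 0
Fixed-point form: x = (x² + 5)/(2x)
x₀ = 2.02

x_1 = g(2.020000) = 2.247624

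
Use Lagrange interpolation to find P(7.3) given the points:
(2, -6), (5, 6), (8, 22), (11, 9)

Lagrange interpolation formula:
P(x) = Σ yᵢ × Lᵢ(x)
where Lᵢ(x) = Π_{j≠i} (x - xⱼ)/(xᵢ - xⱼ)

L_0(7.3) = (7.3 - 5)/(2 - 5) × (7.3 - 8)/(2 - 8) × (7.3 - 11)/(2 - 11) = -0.036772
L_1(7.3) = (7.3 - 2)/(5 - 2) × (7.3 - 8)/(5 - 8) × (7.3 - 11)/(5 - 11) = 0.254204
L_2(7.3) = (7.3 - 2)/(8 - 2) × (7.3 - 5)/(8 - 5) × (7.3 - 11)/(8 - 11) = 0.835241
L_3(7.3) = (7.3 - 2)/(11 - 2) × (7.3 - 5)/(11 - 5) × (7.3 - 8)/(11 - 8) = -0.052673

P(7.3) = (-6)×L_0(7.3) + 6×L_1(7.3) + 22×L_2(7.3) + 9×L_3(7.3)
P(7.3) = 19.647093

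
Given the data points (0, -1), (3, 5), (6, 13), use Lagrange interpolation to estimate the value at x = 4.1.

Lagrange interpolation formula:
P(x) = Σ yᵢ × Lᵢ(x)
where Lᵢ(x) = Π_{j≠i} (x - xⱼ)/(xᵢ - xⱼ)

L_0(4.1) = (4.1 - 3)/(0 - 3) × (4.1 - 6)/(0 - 6) = -0.116111
L_1(4.1) = (4.1 - 0)/(3 - 0) × (4.1 - 6)/(3 - 6) = 0.865556
L_2(4.1) = (4.1 - 0)/(6 - 0) × (4.1 - 3)/(6 - 3) = 0.250556

P(4.1) = (-1)×L_0(4.1) + 5×L_1(4.1) + 13×L_2(4.1)
P(4.1) = 7.701111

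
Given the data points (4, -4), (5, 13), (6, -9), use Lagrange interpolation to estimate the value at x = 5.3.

Lagrange interpolation formula:
P(x) = Σ yᵢ × Lᵢ(x)
where Lᵢ(x) = Π_{j≠i} (x - xⱼ)/(xᵢ - xⱼ)

L_0(5.3) = (5.3 - 5)/(4 - 5) × (5.3 - 6)/(4 - 6) = -0.105000
L_1(5.3) = (5.3 - 4)/(5 - 4) × (5.3 - 6)/(5 - 6) = 0.910000
L_2(5.3) = (5.3 - 4)/(6 - 4) × (5.3 - 5)/(6 - 5) = 0.195000

P(5.3) = (-4)×L_0(5.3) + 13×L_1(5.3) + (-9)×L_2(5.3)
P(5.3) = 10.495000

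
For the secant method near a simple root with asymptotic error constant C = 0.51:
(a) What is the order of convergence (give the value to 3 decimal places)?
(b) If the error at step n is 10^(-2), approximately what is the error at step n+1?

(a) Secant method has superlinear convergence with order φ = (1+√5)/2 ≈ 1.618.
    This means |e_{n+1}| ≈ C|e_n|^1.618.

(b) With |e_n| = 10^(-2) and C = 0.51:
    |e_{n+1}| ≈ 0.51 × (10^(-2))^1.618 = 0.51 × 10^(-3.24)

(a) ≈ 1.618 (golden ratio); (b) |e_{n+1}| ≈ 2.961e-04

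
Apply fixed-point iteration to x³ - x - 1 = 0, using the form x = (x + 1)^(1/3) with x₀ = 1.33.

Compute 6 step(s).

Equation: x³ - x - 1 = 0
Fixed-point form: x = (x + 1)^(1/3)
x₀ = 1.33

x_1 = g(1.330000) = 1.325721
x_2 = g(1.325721) = 1.324908
x_3 = g(1.324908) = 1.324754
x_4 = g(1.324754) = 1.324725
x_5 = g(1.324725) = 1.324719
x_6 = g(1.324719) = 1.324718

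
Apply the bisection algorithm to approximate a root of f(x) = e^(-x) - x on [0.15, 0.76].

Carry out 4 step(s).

f(x) = e^(-x) - x
Initial interval: [0.15, 0.76]

Iteration 1:
  c_1 = (0.150000 + 0.760000)/2 = 0.455000
  f(c_1) = f(0.455000) = 0.179448
  f(a) × f(c) ≥ 0, new interval: [0.455000, 0.760000]
Iteration 2:
  c_2 = (0.455000 + 0.760000)/2 = 0.607500
  f(c_2) = f(0.607500) = -0.062789
  f(a) × f(c) < 0, new interval: [0.455000, 0.607500]
Iteration 3:
  c_3 = (0.455000 + 0.607500)/2 = 0.531250
  f(c_3) = f(0.531250) = 0.056620
  f(a) × f(c) ≥ 0, new interval: [0.531250, 0.607500]
Iteration 4:
  c_4 = (0.531250 + 0.607500)/2 = 0.569375
  f(c_4) = f(0.569375) = -0.003496
  f(a) × f(c) < 0, new interval: [0.531250, 0.569375]

After 4 iteration(s), the approximation is c_4 = 0.569375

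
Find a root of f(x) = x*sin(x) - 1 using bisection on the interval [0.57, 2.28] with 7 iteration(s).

f(x) = x*sin(x) - 1
Initial interval: [0.57, 2.28]

Iteration 1:
  c_1 = (0.570000 + 2.280000)/2 = 1.425000
  f(c_1) = f(1.425000) = 0.409882
  f(a) × f(c) < 0, new interval: [0.570000, 1.425000]
Iteration 2:
  c_2 = (0.570000 + 1.425000)/2 = 0.997500
  f(c_2) = f(0.997500) = -0.161983
  f(a) × f(c) ≥ 0, new interval: [0.997500, 1.425000]
Iteration 3:
  c_3 = (0.997500 + 1.425000)/2 = 1.211250
  f(c_3) = f(1.211250) = 0.133798
  f(a) × f(c) < 0, new interval: [0.997500, 1.211250]
Iteration 4:
  c_4 = (0.997500 + 1.211250)/2 = 1.104375
  f(c_4) = f(1.104375) = -0.013591
  f(a) × f(c) ≥ 0, new interval: [1.104375, 1.211250]
Iteration 5:
  c_5 = (1.104375 + 1.211250)/2 = 1.157812
  f(c_5) = f(1.157812) = 0.060472
  f(a) × f(c) < 0, new interval: [1.104375, 1.157812]
Iteration 6:
  c_6 = (1.104375 + 1.157812)/2 = 1.131094
  f(c_6) = f(1.131094) = 0.023502
  f(a) × f(c) < 0, new interval: [1.104375, 1.131094]
Iteration 7:
  c_7 = (1.104375 + 1.131094)/2 = 1.117734
  f(c_7) = f(1.117734) = 0.004967
  f(a) × f(c) < 0, new interval: [1.104375, 1.117734]

After 7 iteration(s), the approximation is c_7 = 1.117734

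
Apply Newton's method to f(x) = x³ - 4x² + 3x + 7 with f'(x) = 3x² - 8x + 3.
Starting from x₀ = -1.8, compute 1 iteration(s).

f(x) = x³ - 4x² + 3x + 7
f'(x) = 3x² - 8x + 3
x₀ = -1.8

Newton-Raphson formula: x_{n+1} = x_n - f(x_n)/f'(x_n)

Iteration 1:
  f(-1.800000) = -17.192000
  f'(-1.800000) = 27.120000
  x_1 = -1.800000 - (-17.192000)/27.120000 = -1.166077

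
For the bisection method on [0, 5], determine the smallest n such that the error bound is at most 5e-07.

We need (b-a)/2^n ≤ 5e-07
(5 - 0)/2^n ≤ 5e-07
5/2^n ≤ 5e-07
2^n ≥ 10000000
n ≥ log₂(10000000) = 23.25
n ≥ 24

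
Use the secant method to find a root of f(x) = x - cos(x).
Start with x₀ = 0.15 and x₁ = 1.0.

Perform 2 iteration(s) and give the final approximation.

f(x) = x - cos(x)
x₀ = 0.15, x₁ = 1.0

Secant formula: x_{n+1} = x_n - f(x_n)(x_n - x_{n-1})/(f(x_n) - f(x_{n-1}))

Iteration 1:
  f(0.150000) = -0.838771
  f(1.000000) = 0.459698
  x_2 = 1.000000 - 0.459698×(1.000000 - 0.150000)/(0.459698 - (-0.838771))
       = 0.699074
Iteration 2:
  f(1.000000) = 0.459698
  f(0.699074) = -0.066364
  x_3 = 0.699074 - (-0.066364)×(0.699074 - 1.000000)/(-0.066364 - 0.459698)
       = 0.737037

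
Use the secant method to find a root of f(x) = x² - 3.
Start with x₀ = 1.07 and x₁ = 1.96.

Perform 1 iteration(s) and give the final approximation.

f(x) = x² - 3
x₀ = 1.07, x₁ = 1.96

Secant formula: x_{n+1} = x_n - f(x_n)(x_n - x_{n-1})/(f(x_n) - f(x_{n-1}))

Iteration 1:
  f(1.070000) = -1.855100
  f(1.960000) = 0.841600
  x_2 = 1.960000 - 0.841600×(1.960000 - 1.070000)/(0.841600 - (-1.855100))
       = 1.682244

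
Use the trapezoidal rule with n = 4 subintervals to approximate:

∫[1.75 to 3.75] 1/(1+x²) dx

f(x) = 1/(1+x²)
a = 1.75, b = 3.75, n = 4
h = (b - a)/n = 0.500000

Trapezoidal rule: (h/2)[f(x₀) + 2f(x₁) + 2f(x₂) + ... + f(xₙ)]

x_0 = 1.7500, f(x_0) = 0.246154, coefficient = 1
x_1 = 2.2500, f(x_1) = 0.164948, coefficient = 2
x_2 = 2.7500, f(x_2) = 0.116788, coefficient = 2
x_3 = 3.2500, f(x_3) = 0.086486, coefficient = 2
x_4 = 3.7500, f(x_4) = 0.066390, coefficient = 1

I ≈ (0.500000/2) × 1.048990 = 0.262248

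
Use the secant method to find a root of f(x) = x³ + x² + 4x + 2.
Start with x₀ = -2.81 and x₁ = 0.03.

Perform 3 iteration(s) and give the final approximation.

f(x) = x³ + x² + 4x + 2
x₀ = -2.81, x₁ = 0.03

Secant formula: x_{n+1} = x_n - f(x_n)(x_n - x_{n-1})/(f(x_n) - f(x_{n-1}))

Iteration 1:
  f(-2.810000) = -23.531941
  f(0.030000) = 2.120927
  x_2 = 0.030000 - 2.120927×(0.030000 - (-2.810000))/(2.120927 - (-23.531941))
       = -0.204805
Iteration 2:
  f(0.030000) = 2.120927
  f(-0.204805) = 1.214133
  x_3 = -0.204805 - 1.214133×(-0.204805 - 0.030000)/(1.214133 - 2.120927)
       = -0.519193
Iteration 3:
  f(-0.204805) = 1.214133
  f(-0.519193) = 0.052834
  x_4 = -0.519193 - 0.052834×(-0.519193 - (-0.204805))/(0.052834 - 1.214133)
       = -0.533497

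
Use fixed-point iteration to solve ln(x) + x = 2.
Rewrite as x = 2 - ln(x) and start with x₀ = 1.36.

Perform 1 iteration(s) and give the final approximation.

Equation: ln(x) + x = 2
Fixed-point form: x = 2 - ln(x)
x₀ = 1.36

x_1 = g(1.360000) = 1.692515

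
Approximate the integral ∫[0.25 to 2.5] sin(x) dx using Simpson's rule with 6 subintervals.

f(x) = sin(x)
a = 0.25, b = 2.5, n = 6
h = (b - a)/n = 0.375000

Simpson's rule: (h/3)[f(x₀) + 4f(x₁) + 2f(x₂) + ... + f(xₙ)]

x_0 = 0.2500, f(x_0) = 0.247404, coefficient = 1
x_1 = 0.6250, f(x_1) = 0.585097, coefficient = 4
x_2 = 1.0000, f(x_2) = 0.841471, coefficient = 2
x_3 = 1.3750, f(x_3) = 0.980893, coefficient = 4
x_4 = 1.7500, f(x_4) = 0.983986, coefficient = 2
x_5 = 2.1250, f(x_5) = 0.850320, coefficient = 4
x_6 = 2.5000, f(x_6) = 0.598472, coefficient = 1

I ≈ (0.375000/3) × 14.162030 = 1.770254
Exact value: 1.770056
Error: 0.000198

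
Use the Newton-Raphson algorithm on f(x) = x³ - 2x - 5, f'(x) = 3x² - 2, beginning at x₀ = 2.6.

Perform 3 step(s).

f(x) = x³ - 2x - 5
f'(x) = 3x² - 2
x₀ = 2.6

Newton-Raphson formula: x_{n+1} = x_n - f(x_n)/f'(x_n)

Iteration 1:
  f(2.600000) = 7.376000
  f'(2.600000) = 18.280000
  x_1 = 2.600000 - 7.376000/18.280000 = 2.196499
Iteration 2:
  f(2.196499) = 1.204247
  f'(2.196499) = 12.473822
  x_2 = 2.196499 - 1.204247/12.473822 = 2.099957
Iteration 3:
  f(2.099957) = 0.060517
  f'(2.099957) = 11.229458
  x_3 = 2.099957 - 0.060517/11.229458 = 2.094568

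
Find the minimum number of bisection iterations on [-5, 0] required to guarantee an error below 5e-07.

We need (b-a)/2^n ≤ 5e-07
(0 - (-5))/2^n ≤ 5e-07
5/2^n ≤ 5e-07
2^n ≥ 10000000
n ≥ log₂(10000000) = 23.25
n ≥ 24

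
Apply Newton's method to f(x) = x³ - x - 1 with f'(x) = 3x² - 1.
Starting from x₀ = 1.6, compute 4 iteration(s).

f(x) = x³ - x - 1
f'(x) = 3x² - 1
x₀ = 1.6

Newton-Raphson formula: x_{n+1} = x_n - f(x_n)/f'(x_n)

Iteration 1:
  f(1.600000) = 1.496000
  f'(1.600000) = 6.680000
  x_1 = 1.600000 - 1.496000/6.680000 = 1.376048
Iteration 2:
  f(1.376048) = 0.229510
  f'(1.376048) = 4.680524
  x_2 = 1.376048 - 0.229510/4.680524 = 1.327013
Iteration 3:
  f(1.327013) = 0.009808
  f'(1.327013) = 4.282890
  x_3 = 1.327013 - 0.009808/4.282890 = 1.324723
Iteration 4:
  f(1.324723) = 0.000021
  f'(1.324723) = 4.264672
  x_4 = 1.324723 - 0.000021/4.264672 = 1.324718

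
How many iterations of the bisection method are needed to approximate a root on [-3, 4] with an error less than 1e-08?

We need (b-a)/2^n ≤ 1e-08
(4 - (-3))/2^n ≤ 1e-08
7/2^n ≤ 1e-08
2^n ≥ 700000000
n ≥ log₂(700000000) = 29.38
n ≥ 30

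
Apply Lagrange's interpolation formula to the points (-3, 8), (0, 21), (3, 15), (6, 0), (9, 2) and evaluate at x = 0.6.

Lagrange interpolation formula:
P(x) = Σ yᵢ × Lᵢ(x)
where Lᵢ(x) = Π_{j≠i} (x - xⱼ)/(xᵢ - xⱼ)

L_0(0.6) = (0.6 - 0)/(-3 - 0) × (0.6 - 3)/(-3 - 3) × (0.6 - 6)/(-3 - 6) × (0.6 - 9)/(-3 - 9) = -0.033600
L_1(0.6) = (0.6 - (-3))/(0 - (-3)) × (0.6 - 3)/(0 - 3) × (0.6 - 6)/(0 - 6) × (0.6 - 9)/(0 - 9) = 0.806400
L_2(0.6) = (0.6 - (-3))/(3 - (-3)) × (0.6 - 0)/(3 - 0) × (0.6 - 6)/(3 - 6) × (0.6 - 9)/(3 - 9) = 0.302400
L_3(0.6) = (0.6 - (-3))/(6 - (-3)) × (0.6 - 0)/(6 - 0) × (0.6 - 3)/(6 - 3) × (0.6 - 9)/(6 - 9) = -0.089600
L_4(0.6) = (0.6 - (-3))/(9 - (-3)) × (0.6 - 0)/(9 - 0) × (0.6 - 3)/(9 - 3) × (0.6 - 6)/(9 - 6) = 0.014400

P(0.6) = 8×L_0(0.6) + 21×L_1(0.6) + 15×L_2(0.6) + 0×L_3(0.6) + 2×L_4(0.6)
P(0.6) = 21.230400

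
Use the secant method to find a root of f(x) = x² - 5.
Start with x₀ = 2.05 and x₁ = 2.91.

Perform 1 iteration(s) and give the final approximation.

f(x) = x² - 5
x₀ = 2.05, x₁ = 2.91

Secant formula: x_{n+1} = x_n - f(x_n)(x_n - x_{n-1})/(f(x_n) - f(x_{n-1}))

Iteration 1:
  f(2.050000) = -0.797500
  f(2.910000) = 3.468100
  x_2 = 2.910000 - 3.468100×(2.910000 - 2.050000)/(3.468100 - (-0.797500))
       = 2.210786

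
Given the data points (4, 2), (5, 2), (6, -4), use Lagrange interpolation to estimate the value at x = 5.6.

Lagrange interpolation formula:
P(x) = Σ yᵢ × Lᵢ(x)
where Lᵢ(x) = Π_{j≠i} (x - xⱼ)/(xᵢ - xⱼ)

L_0(5.6) = (5.6 - 5)/(4 - 5) × (5.6 - 6)/(4 - 6) = -0.120000
L_1(5.6) = (5.6 - 4)/(5 - 4) × (5.6 - 6)/(5 - 6) = 0.640000
L_2(5.6) = (5.6 - 4)/(6 - 4) × (5.6 - 5)/(6 - 5) = 0.480000

P(5.6) = 2×L_0(5.6) + 2×L_1(5.6) + (-4)×L_2(5.6)
P(5.6) = -0.880000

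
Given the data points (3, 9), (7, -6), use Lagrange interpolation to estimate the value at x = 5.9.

Lagrange interpolation formula:
P(x) = Σ yᵢ × Lᵢ(x)
where Lᵢ(x) = Π_{j≠i} (x - xⱼ)/(xᵢ - xⱼ)

L_0(5.9) = (5.9 - 7)/(3 - 7) = 0.275000
L_1(5.9) = (5.9 - 3)/(7 - 3) = 0.725000

P(5.9) = 9×L_0(5.9) + (-6)×L_1(5.9)
P(5.9) = -1.875000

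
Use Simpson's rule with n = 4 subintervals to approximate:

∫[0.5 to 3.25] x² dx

f(x) = x²
a = 0.5, b = 3.25, n = 4
h = (b - a)/n = 0.687500

Simpson's rule: (h/3)[f(x₀) + 4f(x₁) + 2f(x₂) + ... + f(xₙ)]

x_0 = 0.5000, f(x_0) = 0.250000, coefficient = 1
x_1 = 1.1875, f(x_1) = 1.410156, coefficient = 4
x_2 = 1.8750, f(x_2) = 3.515625, coefficient = 2
x_3 = 2.5625, f(x_3) = 6.566406, coefficient = 4
x_4 = 3.2500, f(x_4) = 10.562500, coefficient = 1

I ≈ (0.687500/3) × 49.750000 = 11.401042
Exact value: 11.401042
Error: 0.000000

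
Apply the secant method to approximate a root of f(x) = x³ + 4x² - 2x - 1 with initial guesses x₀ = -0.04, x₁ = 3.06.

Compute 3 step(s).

f(x) = x³ + 4x² - 2x - 1
x₀ = -0.04, x₁ = 3.06

Secant formula: x_{n+1} = x_n - f(x_n)(x_n - x_{n-1})/(f(x_n) - f(x_{n-1}))

Iteration 1:
  f(-0.040000) = -0.913664
  f(3.060000) = 58.987016
  x_2 = 3.060000 - 58.987016×(3.060000 - (-0.040000))/(58.987016 - (-0.913664))
       = 0.007284
Iteration 2:
  f(3.060000) = 58.987016
  f(0.007284) = -1.014356
  x_3 = 0.007284 - (-1.014356)×(0.007284 - 3.060000)/(-1.014356 - 58.987016)
       = 0.058892
Iteration 3:
  f(0.007284) = -1.014356
  f(0.058892) = -1.103707
  x_4 = 0.058892 - (-1.103707)×(0.058892 - 0.007284)/(-1.103707 - (-1.014356))
       = -0.578593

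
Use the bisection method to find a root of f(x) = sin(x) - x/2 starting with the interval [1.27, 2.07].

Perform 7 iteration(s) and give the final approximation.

f(x) = sin(x) - x/2
Initial interval: [1.27, 2.07]

Iteration 1:
  c_1 = (1.270000 + 2.070000)/2 = 1.670000
  f(c_1) = f(1.670000) = 0.160083
  f(a) × f(c) ≥ 0, new interval: [1.670000, 2.070000]
Iteration 2:
  c_2 = (1.670000 + 2.070000)/2 = 1.870000
  f(c_2) = f(1.870000) = 0.020572
  f(a) × f(c) ≥ 0, new interval: [1.870000, 2.070000]
Iteration 3:
  c_3 = (1.870000 + 2.070000)/2 = 1.970000
  f(c_3) = f(1.970000) = -0.063629
  f(a) × f(c) < 0, new interval: [1.870000, 1.970000]
Iteration 4:
  c_4 = (1.870000 + 1.970000)/2 = 1.920000
  f(c_4) = f(1.920000) = -0.020355
  f(a) × f(c) < 0, new interval: [1.870000, 1.920000]
Iteration 5:
  c_5 = (1.870000 + 1.920000)/2 = 1.895000
  f(c_5) = f(1.895000) = 0.000405
  f(a) × f(c) ≥ 0, new interval: [1.895000, 1.920000]
Iteration 6:
  c_6 = (1.895000 + 1.920000)/2 = 1.907500
  f(c_6) = f(1.907500) = -0.009901
  f(a) × f(c) < 0, new interval: [1.895000, 1.907500]
Iteration 7:
  c_7 = (1.895000 + 1.907500)/2 = 1.901250
  f(c_7) = f(1.901250) = -0.004730
  f(a) × f(c) < 0, new interval: [1.895000, 1.901250]

After 7 iteration(s), the approximation is c_7 = 1.901250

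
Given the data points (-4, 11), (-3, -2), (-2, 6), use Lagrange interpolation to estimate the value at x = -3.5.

Lagrange interpolation formula:
P(x) = Σ yᵢ × Lᵢ(x)
where Lᵢ(x) = Π_{j≠i} (x - xⱼ)/(xᵢ - xⱼ)

L_0(-3.5) = (-3.5 - (-3))/(-4 - (-3)) × (-3.5 - (-2))/(-4 - (-2)) = 0.375000
L_1(-3.5) = (-3.5 - (-4))/(-3 - (-4)) × (-3.5 - (-2))/(-3 - (-2)) = 0.750000
L_2(-3.5) = (-3.5 - (-4))/(-2 - (-4)) × (-3.5 - (-3))/(-2 - (-3)) = -0.125000

P(-3.5) = 11×L_0(-3.5) + (-2)×L_1(-3.5) + 6×L_2(-3.5)
P(-3.5) = 1.875000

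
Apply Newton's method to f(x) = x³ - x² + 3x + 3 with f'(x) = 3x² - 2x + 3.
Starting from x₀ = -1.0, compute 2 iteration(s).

f(x) = x³ - x² + 3x + 3
f'(x) = 3x² - 2x + 3
x₀ = -1.0

Newton-Raphson formula: x_{n+1} = x_n - f(x_n)/f'(x_n)

Iteration 1:
  f(-1.000000) = -2.000000
  f'(-1.000000) = 8.000000
  x_1 = -1.000000 - (-2.000000)/8.000000 = -0.750000
Iteration 2:
  f(-0.750000) = -0.234375
  f'(-0.750000) = 6.187500
  x_2 = -0.750000 - (-0.234375)/6.187500 = -0.712121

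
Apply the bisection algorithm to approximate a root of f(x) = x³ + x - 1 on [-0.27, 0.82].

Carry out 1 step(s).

f(x) = x³ + x - 1
Initial interval: [-0.27, 0.82]

Iteration 1:
  c_1 = (-0.270000 + 0.820000)/2 = 0.275000
  f(c_1) = f(0.275000) = -0.704203
  f(a) × f(c) ≥ 0, new interval: [0.275000, 0.820000]

After 1 iteration(s), the approximation is c_1 = 0.275000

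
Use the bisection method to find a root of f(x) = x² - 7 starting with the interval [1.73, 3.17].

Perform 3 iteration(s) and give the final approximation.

f(x) = x² - 7
Initial interval: [1.73, 3.17]

Iteration 1:
  c_1 = (1.730000 + 3.170000)/2 = 2.450000
  f(c_1) = f(2.450000) = -0.997500
  f(a) × f(c) ≥ 0, new interval: [2.450000, 3.170000]
Iteration 2:
  c_2 = (2.450000 + 3.170000)/2 = 2.810000
  f(c_2) = f(2.810000) = 0.896100
  f(a) × f(c) < 0, new interval: [2.450000, 2.810000]
Iteration 3:
  c_3 = (2.450000 + 2.810000)/2 = 2.630000
  f(c_3) = f(2.630000) = -0.083100
  f(a) × f(c) ≥ 0, new interval: [2.630000, 2.810000]

After 3 iteration(s), the approximation is c_3 = 2.630000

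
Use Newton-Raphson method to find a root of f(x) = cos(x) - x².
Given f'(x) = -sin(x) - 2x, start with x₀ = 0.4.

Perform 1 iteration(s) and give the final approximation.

f(x) = cos(x) - x²
f'(x) = -sin(x) - 2x
x₀ = 0.4

Newton-Raphson formula: x_{n+1} = x_n - f(x_n)/f'(x_n)

Iteration 1:
  f(0.400000) = 0.761061
  f'(0.400000) = -1.189418
  x_1 = 0.400000 - 0.761061/(-1.189418) = 1.039860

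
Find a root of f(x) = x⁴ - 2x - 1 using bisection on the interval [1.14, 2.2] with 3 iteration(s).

f(x) = x⁴ - 2x - 1
Initial interval: [1.14, 2.2]

Iteration 1:
  c_1 = (1.140000 + 2.200000)/2 = 1.670000
  f(c_1) = f(1.670000) = 3.437963
  f(a) × f(c) < 0, new interval: [1.140000, 1.670000]
Iteration 2:
  c_2 = (1.140000 + 1.670000)/2 = 1.405000
  f(c_2) = f(1.405000) = 0.086775
  f(a) × f(c) < 0, new interval: [1.140000, 1.405000]
Iteration 3:
  c_3 = (1.140000 + 1.405000)/2 = 1.272500
  f(c_3) = f(1.272500) = -0.923009
  f(a) × f(c) ≥ 0, new interval: [1.272500, 1.405000]

After 3 iteration(s), the approximation is c_3 = 1.272500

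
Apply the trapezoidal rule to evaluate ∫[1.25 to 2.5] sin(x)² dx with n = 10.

f(x) = sin(x)²
a = 1.25, b = 2.5, n = 10
h = (b - a)/n = 0.125000

Trapezoidal rule: (h/2)[f(x₀) + 2f(x₁) + 2f(x₂) + ... + f(xₙ)]

x_0 = 1.2500, f(x_0) = 0.900572, coefficient = 1
x_1 = 1.3750, f(x_1) = 0.962151, coefficient = 2
x_2 = 1.5000, f(x_2) = 0.994996, coefficient = 2
x_3 = 1.6250, f(x_3) = 0.997065, coefficient = 2
x_4 = 1.7500, f(x_4) = 0.968228, coefficient = 2
x_5 = 1.8750, f(x_5) = 0.910280, coefficient = 2
x_6 = 2.0000, f(x_6) = 0.826822, coefficient = 2
x_7 = 2.1250, f(x_7) = 0.723044, coefficient = 2
x_8 = 2.2500, f(x_8) = 0.605398, coefficient = 2
x_9 = 2.3750, f(x_9) = 0.481199, coefficient = 2
x_10 = 2.5000, f(x_10) = 0.358169, coefficient = 1

I ≈ (0.125000/2) × 16.197106 = 1.012319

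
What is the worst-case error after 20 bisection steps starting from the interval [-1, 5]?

Bisection error bound: |error| ≤ (b-a)/2^n
|error| ≤ (5 - (-1))/2^20 = 6/2^20
|error| ≤ 0.0000057220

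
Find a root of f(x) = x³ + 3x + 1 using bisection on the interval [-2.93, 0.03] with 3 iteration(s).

f(x) = x³ + 3x + 1
Initial interval: [-2.93, 0.03]

Iteration 1:
  c_1 = (-2.930000 + 0.030000)/2 = -1.450000
  f(c_1) = f(-1.450000) = -6.398625
  f(a) × f(c) ≥ 0, new interval: [-1.450000, 0.030000]
Iteration 2:
  c_2 = (-1.450000 + 0.030000)/2 = -0.710000
  f(c_2) = f(-0.710000) = -1.487911
  f(a) × f(c) ≥ 0, new interval: [-0.710000, 0.030000]
Iteration 3:
  c_3 = (-0.710000 + 0.030000)/2 = -0.340000
  f(c_3) = f(-0.340000) = -0.059304
  f(a) × f(c) ≥ 0, new interval: [-0.340000, 0.030000]

After 3 iteration(s), the approximation is c_3 = -0.340000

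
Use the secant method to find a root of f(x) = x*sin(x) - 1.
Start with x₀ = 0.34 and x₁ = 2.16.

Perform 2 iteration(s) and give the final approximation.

f(x) = x*sin(x) - 1
x₀ = 0.34, x₁ = 2.16

Secant formula: x_{n+1} = x_n - f(x_n)(x_n - x_{n-1})/(f(x_n) - f(x_{n-1}))

Iteration 1:
  f(0.340000) = -0.886614
  f(2.160000) = 0.795788
  x_2 = 2.160000 - 0.795788×(2.160000 - 0.340000)/(0.795788 - (-0.886614))
       = 1.299127
Iteration 2:
  f(2.160000) = 0.795788
  f(1.299127) = 0.251481
  x_3 = 1.299127 - 0.251481×(1.299127 - 2.160000)/(0.251481 - 0.795788)
       = 0.901387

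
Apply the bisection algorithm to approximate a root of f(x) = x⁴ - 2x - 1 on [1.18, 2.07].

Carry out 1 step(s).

f(x) = x⁴ - 2x - 1
Initial interval: [1.18, 2.07]

Iteration 1:
  c_1 = (1.180000 + 2.070000)/2 = 1.625000
  f(c_1) = f(1.625000) = 2.722900
  f(a) × f(c) < 0, new interval: [1.180000, 1.625000]

After 1 iteration(s), the approximation is c_1 = 1.625000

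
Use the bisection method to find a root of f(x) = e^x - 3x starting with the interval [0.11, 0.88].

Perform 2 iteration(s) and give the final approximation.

f(x) = e^x - 3x
Initial interval: [0.11, 0.88]

Iteration 1:
  c_1 = (0.110000 + 0.880000)/2 = 0.495000
  f(c_1) = f(0.495000) = 0.155498
  f(a) × f(c) ≥ 0, new interval: [0.495000, 0.880000]
Iteration 2:
  c_2 = (0.495000 + 0.880000)/2 = 0.687500
  f(c_2) = f(0.687500) = -0.073763
  f(a) × f(c) < 0, new interval: [0.495000, 0.687500]

After 2 iteration(s), the approximation is c_2 = 0.687500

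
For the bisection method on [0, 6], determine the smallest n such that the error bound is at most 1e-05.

We need (b-a)/2^n ≤ 1e-05
(6 - 0)/2^n ≤ 1e-05
6/2^n ≤ 1e-05
2^n ≥ 600000
n ≥ log₂(600000) = 19.19
n ≥ 20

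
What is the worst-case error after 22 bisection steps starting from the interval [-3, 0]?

Bisection error bound: |error| ≤ (b-a)/2^n
|error| ≤ (0 - (-3))/2^22 = 3/2^22
|error| ≤ 0.0000007153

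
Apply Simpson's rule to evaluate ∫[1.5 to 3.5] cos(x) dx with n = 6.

f(x) = cos(x)
a = 1.5, b = 3.5, n = 6
h = (b - a)/n = 0.333333

Simpson's rule: (h/3)[f(x₀) + 4f(x₁) + 2f(x₂) + ... + f(xₙ)]

x_0 = 1.5000, f(x_0) = 0.070737, coefficient = 1
x_1 = 1.8333, f(x_1) = -0.259531, coefficient = 4
x_2 = 2.1667, f(x_2) = -0.561229, coefficient = 2
x_3 = 2.5000, f(x_3) = -0.801144, coefficient = 4
x_4 = 2.8333, f(x_4) = -0.952863, coefficient = 2
x_5 = 3.1667, f(x_5) = -0.999686, coefficient = 4
x_6 = 3.5000, f(x_6) = -0.936457, coefficient = 1

I ≈ (0.333333/3) × -12.135347 = -1.348372
Exact value: -1.348278
Error: 0.000094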